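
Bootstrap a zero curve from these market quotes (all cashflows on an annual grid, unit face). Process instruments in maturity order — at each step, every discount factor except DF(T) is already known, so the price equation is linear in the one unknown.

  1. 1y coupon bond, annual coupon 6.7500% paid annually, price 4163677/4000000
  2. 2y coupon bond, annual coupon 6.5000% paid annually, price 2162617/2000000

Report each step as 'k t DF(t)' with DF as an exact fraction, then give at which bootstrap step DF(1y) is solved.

1 1 9751/10000
2 2 4779/5000
DF(1y) is solved at step 1

step 1 [1y] bond c/1=27/400: DF=(4163677/4000000 − 27/400·(0))/(1+27/400) = 9751/10000 ≈ 0.975100
step 2 [2y] bond c/1=13/200: DF=(2162617/2000000 − 13/200·(0.975100))/(1+13/200) = 4779/5000 ≈ 0.955800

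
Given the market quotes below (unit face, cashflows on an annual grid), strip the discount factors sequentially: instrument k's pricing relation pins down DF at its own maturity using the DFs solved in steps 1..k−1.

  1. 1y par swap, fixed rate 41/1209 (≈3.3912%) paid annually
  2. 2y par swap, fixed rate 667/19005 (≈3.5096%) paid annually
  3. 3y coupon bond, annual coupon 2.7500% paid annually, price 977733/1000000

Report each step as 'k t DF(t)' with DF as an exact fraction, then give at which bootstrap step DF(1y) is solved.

step 1 [1y] swap r/1=41/1209: DF=(1 − 41/1209·(0))/(1+41/1209) = 1209/1250 ≈ 0.967200
step 2 [2y] swap r/1=667/19005: DF=(1 − 667/19005·(0.967200))/(1+667/19005) = 9333/10000 ≈ 0.933300
step 3 [3y] bond c/1=11/400: DF=(977733/1000000 − 11/400·(0.967200+0.933300))/(1+11/400) = 9007/10000 ≈ 0.900700

1 1 1209/1250
2 2 9333/10000
3 3 9007/10000
DF(1y) is solved at step 1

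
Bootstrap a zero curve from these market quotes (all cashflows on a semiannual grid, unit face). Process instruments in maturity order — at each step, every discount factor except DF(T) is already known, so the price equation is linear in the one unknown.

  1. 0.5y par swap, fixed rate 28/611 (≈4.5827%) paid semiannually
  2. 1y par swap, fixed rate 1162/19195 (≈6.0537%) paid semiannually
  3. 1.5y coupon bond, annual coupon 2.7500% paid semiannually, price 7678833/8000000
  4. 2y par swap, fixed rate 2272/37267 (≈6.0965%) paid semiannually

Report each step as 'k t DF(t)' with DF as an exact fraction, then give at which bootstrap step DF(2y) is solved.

step 1 [0.5y] swap r/2=14/611: DF=(1 − 14/611·(0))/(1+14/611) = 611/625 ≈ 0.977600
step 2 [1y] swap r/2=581/19195: DF=(1 − 581/19195·(0.977600))/(1+581/19195) = 9419/10000 ≈ 0.941900
step 3 [1.5y] bond c/2=11/800: DF=(7678833/8000000 − 11/800·(0.977600+0.941900))/(1+11/800) = 1151/1250 ≈ 0.920800
step 4 [2y] swap r/2=1136/37267: DF=(1 − 1136/37267·(0.977600+0.941900+0.920800))/(1+1136/37267) = 554/625 ≈ 0.886400

1 1/2 611/625
2 1 9419/10000
3 3/2 1151/1250
4 2 554/625
DF(2y) is solved at step 4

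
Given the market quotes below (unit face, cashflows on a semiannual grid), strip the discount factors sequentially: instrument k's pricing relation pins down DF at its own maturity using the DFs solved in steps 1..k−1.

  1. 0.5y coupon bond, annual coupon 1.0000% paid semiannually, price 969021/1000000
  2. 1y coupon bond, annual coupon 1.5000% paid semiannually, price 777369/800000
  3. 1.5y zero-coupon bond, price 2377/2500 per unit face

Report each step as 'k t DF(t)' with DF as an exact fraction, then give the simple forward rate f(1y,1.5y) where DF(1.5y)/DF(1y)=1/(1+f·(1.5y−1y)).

step 1 [0.5y] bond c/2=1/200: DF=(969021/1000000 − 1/200·(0))/(1+1/200) = 4821/5000 ≈ 0.964200
step 2 [1y] bond c/2=3/400: DF=(777369/800000 − 3/400·(0.964200))/(1+3/400) = 9573/10000 ≈ 0.957300
step 3 [1.5y] zero: DF = P = 2377/2500 ≈ 0.950800

1 1/2 4821/5000
2 1 9573/10000
3 3/2 2377/2500
f(1y,1.5y) = ((9573/10000)/(2377/2500) − 1)/(1/2) = 65/4754 ≈ 1.3673%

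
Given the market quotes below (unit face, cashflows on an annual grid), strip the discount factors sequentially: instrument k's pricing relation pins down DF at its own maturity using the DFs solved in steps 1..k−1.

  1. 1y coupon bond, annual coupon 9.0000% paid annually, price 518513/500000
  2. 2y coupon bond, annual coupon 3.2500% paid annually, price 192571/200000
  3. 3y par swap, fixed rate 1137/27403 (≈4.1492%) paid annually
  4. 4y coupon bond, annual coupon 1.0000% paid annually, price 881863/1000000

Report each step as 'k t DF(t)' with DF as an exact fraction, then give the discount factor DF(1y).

1 1 4757/5000
2 2 4513/5000
3 3 8863/10000
4 4 423/500
DF(1y) = 4757/5000 ≈ 0.951400

step 1 [1y] bond c/1=9/100: DF=(518513/500000 − 9/100·(0))/(1+9/100) = 4757/5000 ≈ 0.951400
step 2 [2y] bond c/1=13/400: DF=(192571/200000 − 13/400·(0.951400))/(1+13/400) = 4513/5000 ≈ 0.902600
step 3 [3y] swap r/1=1137/27403: DF=(1 − 1137/27403·(0.951400+0.902600))/(1+1137/27403) = 8863/10000 ≈ 0.886300
step 4 [4y] bond c/1=1/100: DF=(881863/1000000 − 1/100·(0.951400+0.902600+0.886300))/(1+1/100) = 423/500 ≈ 0.846000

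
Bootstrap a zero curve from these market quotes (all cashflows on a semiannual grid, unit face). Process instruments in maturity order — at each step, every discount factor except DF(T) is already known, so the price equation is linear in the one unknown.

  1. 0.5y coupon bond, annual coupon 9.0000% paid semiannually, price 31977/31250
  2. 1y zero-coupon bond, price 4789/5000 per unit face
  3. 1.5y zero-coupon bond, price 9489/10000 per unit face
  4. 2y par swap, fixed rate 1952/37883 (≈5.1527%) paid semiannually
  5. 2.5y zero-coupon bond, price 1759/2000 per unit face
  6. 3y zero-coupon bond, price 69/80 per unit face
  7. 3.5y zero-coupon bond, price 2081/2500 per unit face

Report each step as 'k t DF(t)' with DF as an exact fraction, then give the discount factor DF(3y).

step 1 [0.5y] bond c/2=9/200: DF=(31977/31250 − 9/200·(0))/(1+9/200) = 612/625 ≈ 0.979200
step 2 [1y] zero: DF = P = 4789/5000 ≈ 0.957800
step 3 [1.5y] zero: DF = P = 9489/10000 ≈ 0.948900
step 4 [2y] swap r/2=976/37883: DF=(1 − 976/37883·(0.979200+0.957800+0.948900))/(1+976/37883) = 564/625 ≈ 0.902400
step 5 [2.5y] zero: DF = P = 1759/2000 ≈ 0.879500
step 6 [3y] zero: DF = P = 69/80 ≈ 0.862500
step 7 [3.5y] zero: DF = P = 2081/2500 ≈ 0.832400

1 1/2 612/625
2 1 4789/5000
3 3/2 9489/10000
4 2 564/625
5 5/2 1759/2000
6 3 69/80
7 7/2 2081/2500
DF(3y) = 69/80 ≈ 0.862500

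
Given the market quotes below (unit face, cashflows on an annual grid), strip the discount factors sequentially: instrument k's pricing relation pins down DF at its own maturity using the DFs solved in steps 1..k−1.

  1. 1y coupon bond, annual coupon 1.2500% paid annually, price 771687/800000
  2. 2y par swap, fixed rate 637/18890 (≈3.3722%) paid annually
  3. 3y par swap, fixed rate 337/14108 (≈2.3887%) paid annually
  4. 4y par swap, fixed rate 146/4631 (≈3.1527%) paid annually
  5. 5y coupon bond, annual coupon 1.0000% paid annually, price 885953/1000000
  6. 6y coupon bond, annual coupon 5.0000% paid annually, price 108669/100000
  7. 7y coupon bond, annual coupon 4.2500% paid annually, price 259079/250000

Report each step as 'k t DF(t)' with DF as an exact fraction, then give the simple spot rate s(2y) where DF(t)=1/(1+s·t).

step 1 [1y] bond c/1=1/80: DF=(771687/800000 − 1/80·(0))/(1+1/80) = 9527/10000 ≈ 0.952700
step 2 [2y] swap r/1=637/18890: DF=(1 − 637/18890·(0.952700))/(1+637/18890) = 9363/10000 ≈ 0.936300
step 3 [3y] swap r/1=337/14108: DF=(1 − 337/14108·(0.952700+0.936300))/(1+337/14108) = 4663/5000 ≈ 0.932600
step 4 [4y] swap r/1=146/4631: DF=(1 − 146/4631·(0.952700+0.936300+0.932600))/(1+146/4631) = 552/625 ≈ 0.883200
step 5 [5y] bond c/1=1/100: DF=(885953/1000000 − 1/100·(0.952700+0.936300+0.932600+0.883200))/(1+1/100) = 1681/2000 ≈ 0.840500
step 6 [6y] bond c/1=1/20: DF=(108669/100000 − 1/20·(0.952700+0.936300+0.932600+0.883200+0.840500))/(1+1/20) = 1637/2000 ≈ 0.818500
step 7 [7y] bond c/1=17/400: DF=(259079/250000 − 17/400·(0.952700+0.936300+0.932600+0.883200+0.840500+0.818500))/(1+17/400) = 3877/5000 ≈ 0.775400

1 1 9527/10000
2 2 9363/10000
3 3 4663/5000
4 4 552/625
5 5 1681/2000
6 6 1637/2000
7 7 3877/5000
s(2y) = (1/(9363/10000) − 1)/(2) = 637/18726 ≈ 3.4017%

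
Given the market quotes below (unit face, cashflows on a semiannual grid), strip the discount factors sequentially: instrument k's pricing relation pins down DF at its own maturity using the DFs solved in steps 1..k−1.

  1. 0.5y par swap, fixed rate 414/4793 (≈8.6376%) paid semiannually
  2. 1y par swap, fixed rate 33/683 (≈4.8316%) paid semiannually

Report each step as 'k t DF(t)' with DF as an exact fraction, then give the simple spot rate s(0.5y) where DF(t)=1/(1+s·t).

1 1/2 4793/5000
2 1 4769/5000
s(0.5y) = (1/(4793/5000) − 1)/(1/2) = 414/4793 ≈ 8.6376%

step 1 [0.5y] swap r/2=207/4793: DF=(1 − 207/4793·(0))/(1+207/4793) = 4793/5000 ≈ 0.958600
step 2 [1y] swap r/2=33/1366: DF=(1 − 33/1366·(0.958600))/(1+33/1366) = 4769/5000 ≈ 0.953800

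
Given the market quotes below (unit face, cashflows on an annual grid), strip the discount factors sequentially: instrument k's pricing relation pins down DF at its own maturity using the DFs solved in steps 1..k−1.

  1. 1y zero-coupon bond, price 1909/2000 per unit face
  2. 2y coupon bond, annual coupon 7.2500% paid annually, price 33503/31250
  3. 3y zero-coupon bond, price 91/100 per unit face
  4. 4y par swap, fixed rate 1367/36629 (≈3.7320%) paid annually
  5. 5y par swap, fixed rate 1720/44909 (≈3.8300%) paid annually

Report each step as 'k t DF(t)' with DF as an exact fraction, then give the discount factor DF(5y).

step 1 [1y] zero: DF = P = 1909/2000 ≈ 0.954500
step 2 [2y] bond c/1=29/400: DF=(33503/31250 − 29/400·(0.954500))/(1+29/400) = 9351/10000 ≈ 0.935100
step 3 [3y] zero: DF = P = 91/100 ≈ 0.910000
step 4 [4y] swap r/1=1367/36629: DF=(1 − 1367/36629·(0.954500+0.935100+0.910000))/(1+1367/36629) = 8633/10000 ≈ 0.863300
step 5 [5y] swap r/1=1720/44909: DF=(1 − 1720/44909·(0.954500+0.935100+0.910000+0.863300))/(1+1720/44909) = 207/250 ≈ 0.828000

1 1 1909/2000
2 2 9351/10000
3 3 91/100
4 4 8633/10000
5 5 207/250
DF(5y) = 207/250 ≈ 0.828000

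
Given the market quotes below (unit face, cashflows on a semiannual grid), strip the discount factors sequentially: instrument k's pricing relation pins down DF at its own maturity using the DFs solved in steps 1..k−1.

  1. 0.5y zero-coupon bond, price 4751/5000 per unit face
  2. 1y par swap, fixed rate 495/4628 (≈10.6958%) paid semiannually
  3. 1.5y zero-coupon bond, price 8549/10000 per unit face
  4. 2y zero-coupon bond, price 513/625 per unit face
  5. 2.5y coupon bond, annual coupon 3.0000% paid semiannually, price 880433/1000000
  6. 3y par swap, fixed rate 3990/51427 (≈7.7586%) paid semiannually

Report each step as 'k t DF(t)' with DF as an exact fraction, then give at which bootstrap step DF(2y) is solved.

step 1 [0.5y] zero: DF = P = 4751/5000 ≈ 0.950200
step 2 [1y] swap r/2=495/9256: DF=(1 − 495/9256·(0.950200))/(1+495/9256) = 901/1000 ≈ 0.901000
step 3 [1.5y] zero: DF = P = 8549/10000 ≈ 0.854900
step 4 [2y] zero: DF = P = 513/625 ≈ 0.820800
step 5 [2.5y] bond c/2=3/200: DF=(880433/1000000 − 3/200·(0.950200+0.901000+0.854900+0.820800))/(1+3/200) = 8153/10000 ≈ 0.815300
step 6 [3y] swap r/2=1995/51427: DF=(1 − 1995/51427·(0.950200+0.901000+0.854900+0.820800+0.815300))/(1+1995/51427) = 1601/2000 ≈ 0.800500

1 1/2 4751/5000
2 1 901/1000
3 3/2 8549/10000
4 2 513/625
5 5/2 8153/10000
6 3 1601/2000
DF(2y) is solved at step 4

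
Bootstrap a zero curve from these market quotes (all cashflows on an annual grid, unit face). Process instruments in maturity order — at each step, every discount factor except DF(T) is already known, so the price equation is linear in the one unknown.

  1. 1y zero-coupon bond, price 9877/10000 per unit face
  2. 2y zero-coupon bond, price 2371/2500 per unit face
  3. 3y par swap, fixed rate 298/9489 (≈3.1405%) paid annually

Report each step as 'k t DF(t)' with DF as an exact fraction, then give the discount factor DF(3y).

1 1 9877/10000
2 2 2371/2500
3 3 4553/5000
DF(3y) = 4553/5000 ≈ 0.910600

step 1 [1y] zero: DF = P = 9877/10000 ≈ 0.987700
step 2 [2y] zero: DF = P = 2371/2500 ≈ 0.948400
step 3 [3y] swap r/1=298/9489: DF=(1 − 298/9489·(0.987700+0.948400))/(1+298/9489) = 4553/5000 ≈ 0.910600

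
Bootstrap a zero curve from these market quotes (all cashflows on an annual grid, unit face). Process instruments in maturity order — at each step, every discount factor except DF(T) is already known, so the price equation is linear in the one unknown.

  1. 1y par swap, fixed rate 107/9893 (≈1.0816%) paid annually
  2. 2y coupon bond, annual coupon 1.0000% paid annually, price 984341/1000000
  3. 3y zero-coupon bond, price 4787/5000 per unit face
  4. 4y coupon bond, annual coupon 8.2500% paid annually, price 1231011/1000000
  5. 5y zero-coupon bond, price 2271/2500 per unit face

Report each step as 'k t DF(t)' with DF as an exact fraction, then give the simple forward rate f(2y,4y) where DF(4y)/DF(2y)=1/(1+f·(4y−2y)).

step 1 [1y] swap r/1=107/9893: DF=(1 − 107/9893·(0))/(1+107/9893) = 9893/10000 ≈ 0.989300
step 2 [2y] bond c/1=1/100: DF=(984341/1000000 − 1/100·(0.989300))/(1+1/100) = 603/625 ≈ 0.964800
step 3 [3y] zero: DF = P = 4787/5000 ≈ 0.957400
step 4 [4y] bond c/1=33/400: DF=(1231011/1000000 − 33/400·(0.989300+0.964800+0.957400))/(1+33/400) = 9153/10000 ≈ 0.915300
step 5 [5y] zero: DF = P = 2271/2500 ≈ 0.908400

1 1 9893/10000
2 2 603/625
3 3 4787/5000
4 4 9153/10000
5 5 2271/2500
f(2y,4y) = ((603/625)/(9153/10000) − 1)/(2) = 55/2034 ≈ 2.7040%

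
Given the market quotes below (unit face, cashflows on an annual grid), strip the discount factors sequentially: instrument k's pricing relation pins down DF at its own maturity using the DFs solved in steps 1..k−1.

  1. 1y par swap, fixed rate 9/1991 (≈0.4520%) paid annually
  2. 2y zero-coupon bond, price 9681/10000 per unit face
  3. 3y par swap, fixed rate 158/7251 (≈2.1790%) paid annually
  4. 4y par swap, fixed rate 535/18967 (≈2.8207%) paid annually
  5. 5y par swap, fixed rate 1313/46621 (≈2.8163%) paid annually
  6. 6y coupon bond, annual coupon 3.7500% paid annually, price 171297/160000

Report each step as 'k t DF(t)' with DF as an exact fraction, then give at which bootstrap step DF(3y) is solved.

1 1 1991/2000
2 2 9681/10000
3 3 1171/1250
4 4 893/1000
5 5 8687/10000
6 6 4317/5000
DF(3y) is solved at step 3

step 1 [1y] swap r/1=9/1991: DF=(1 − 9/1991·(0))/(1+9/1991) = 1991/2000 ≈ 0.995500
step 2 [2y] zero: DF = P = 9681/10000 ≈ 0.968100
step 3 [3y] swap r/1=158/7251: DF=(1 − 158/7251·(0.995500+0.968100))/(1+158/7251) = 1171/1250 ≈ 0.936800
step 4 [4y] swap r/1=535/18967: DF=(1 − 535/18967·(0.995500+0.968100+0.936800))/(1+535/18967) = 893/1000 ≈ 0.893000
step 5 [5y] swap r/1=1313/46621: DF=(1 − 1313/46621·(0.995500+0.968100+0.936800+0.893000))/(1+1313/46621) = 8687/10000 ≈ 0.868700
step 6 [6y] bond c/1=3/80: DF=(171297/160000 − 3/80·(0.995500+0.968100+0.936800+0.893000+0.868700))/(1+3/80) = 4317/5000 ≈ 0.863400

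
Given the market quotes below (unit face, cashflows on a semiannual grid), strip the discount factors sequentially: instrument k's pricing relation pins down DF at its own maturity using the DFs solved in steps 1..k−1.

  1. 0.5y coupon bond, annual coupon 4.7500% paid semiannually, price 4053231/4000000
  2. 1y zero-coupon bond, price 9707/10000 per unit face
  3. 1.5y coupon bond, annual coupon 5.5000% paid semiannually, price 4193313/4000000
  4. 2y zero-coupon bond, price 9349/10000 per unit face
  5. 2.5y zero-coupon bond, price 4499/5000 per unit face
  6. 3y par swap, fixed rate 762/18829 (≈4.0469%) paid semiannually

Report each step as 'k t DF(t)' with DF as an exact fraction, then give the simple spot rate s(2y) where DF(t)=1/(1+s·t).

1 1/2 4949/5000
2 1 9707/10000
3 3/2 4839/5000
4 2 9349/10000
5 5/2 4499/5000
6 3 8857/10000
s(2y) = (1/(9349/10000) − 1)/(2) = 651/18698 ≈ 3.4817%

step 1 [0.5y] bond c/2=19/800: DF=(4053231/4000000 − 19/800·(0))/(1+19/800) = 4949/5000 ≈ 0.989800
step 2 [1y] zero: DF = P = 9707/10000 ≈ 0.970700
step 3 [1.5y] bond c/2=11/400: DF=(4193313/4000000 − 11/400·(0.989800+0.970700))/(1+11/400) = 4839/5000 ≈ 0.967800
step 4 [2y] zero: DF = P = 9349/10000 ≈ 0.934900
step 5 [2.5y] zero: DF = P = 4499/5000 ≈ 0.899800
step 6 [3y] swap r/2=381/18829: DF=(1 − 381/18829·(0.989800+0.970700+0.967800+0.934900+0.899800))/(1+381/18829) = 8857/10000 ≈ 0.885700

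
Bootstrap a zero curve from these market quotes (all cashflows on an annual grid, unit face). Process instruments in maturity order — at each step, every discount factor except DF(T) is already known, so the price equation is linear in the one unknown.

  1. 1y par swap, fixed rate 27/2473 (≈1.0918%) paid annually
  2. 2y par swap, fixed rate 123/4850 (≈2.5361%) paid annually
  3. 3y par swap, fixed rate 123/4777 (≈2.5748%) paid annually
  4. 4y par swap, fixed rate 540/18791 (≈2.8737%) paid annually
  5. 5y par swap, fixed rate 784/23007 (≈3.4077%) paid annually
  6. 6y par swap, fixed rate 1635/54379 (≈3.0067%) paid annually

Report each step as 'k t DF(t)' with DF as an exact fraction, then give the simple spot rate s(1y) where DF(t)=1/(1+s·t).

step 1 [1y] swap r/1=27/2473: DF=(1 − 27/2473·(0))/(1+27/2473) = 2473/2500 ≈ 0.989200
step 2 [2y] swap r/1=123/4850: DF=(1 − 123/4850·(0.989200))/(1+123/4850) = 2377/2500 ≈ 0.950800
step 3 [3y] swap r/1=123/4777: DF=(1 − 123/4777·(0.989200+0.950800))/(1+123/4777) = 4631/5000 ≈ 0.926200
step 4 [4y] swap r/1=540/18791: DF=(1 − 540/18791·(0.989200+0.950800+0.926200))/(1+540/18791) = 223/250 ≈ 0.892000
step 5 [5y] swap r/1=784/23007: DF=(1 − 784/23007·(0.989200+0.950800+0.926200+0.892000))/(1+784/23007) = 527/625 ≈ 0.843200
step 6 [6y] swap r/1=1635/54379: DF=(1 − 1635/54379·(0.989200+0.950800+0.926200+0.892000+0.843200))/(1+1635/54379) = 1673/2000 ≈ 0.836500

1 1 2473/2500
2 2 2377/2500
3 3 4631/5000
4 4 223/250
5 5 527/625
6 6 1673/2000
s(1y) = (1/(2473/2500) − 1)/(1) = 27/2473 ≈ 1.0918%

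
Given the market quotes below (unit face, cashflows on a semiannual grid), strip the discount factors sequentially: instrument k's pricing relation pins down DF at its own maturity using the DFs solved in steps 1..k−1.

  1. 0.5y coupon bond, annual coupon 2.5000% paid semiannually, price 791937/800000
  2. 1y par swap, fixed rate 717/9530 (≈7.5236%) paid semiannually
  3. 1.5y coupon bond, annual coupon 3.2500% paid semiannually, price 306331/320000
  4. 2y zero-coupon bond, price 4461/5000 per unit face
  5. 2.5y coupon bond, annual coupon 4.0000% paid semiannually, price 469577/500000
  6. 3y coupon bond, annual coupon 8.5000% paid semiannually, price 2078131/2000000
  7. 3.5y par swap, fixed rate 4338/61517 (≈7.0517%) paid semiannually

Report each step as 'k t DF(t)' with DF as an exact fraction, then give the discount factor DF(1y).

step 1 [0.5y] bond c/2=1/80: DF=(791937/800000 − 1/80·(0))/(1+1/80) = 9777/10000 ≈ 0.977700
step 2 [1y] swap r/2=717/19060: DF=(1 − 717/19060·(0.977700))/(1+717/19060) = 9283/10000 ≈ 0.928300
step 3 [1.5y] bond c/2=13/800: DF=(306331/320000 − 13/800·(0.977700+0.928300))/(1+13/800) = 1823/2000 ≈ 0.911500
step 4 [2y] zero: DF = P = 4461/5000 ≈ 0.892200
step 5 [2.5y] bond c/2=1/50: DF=(469577/500000 − 1/50·(0.977700+0.928300+0.911500+0.892200))/(1+1/50) = 106/125 ≈ 0.848000
step 6 [3y] bond c/2=17/400: DF=(2078131/2000000 − 17/400·(0.977700+0.928300+0.911500+0.892200+0.848000))/(1+17/400) = 8109/10000 ≈ 0.810900
step 7 [3.5y] swap r/2=2169/61517: DF=(1 − 2169/61517·(0.977700+0.928300+0.911500+0.892200+0.848000+0.810900))/(1+2169/61517) = 7831/10000 ≈ 0.783100

1 1/2 9777/10000
2 1 9283/10000
3 3/2 1823/2000
4 2 4461/5000
5 5/2 106/125
6 3 8109/10000
7 7/2 7831/10000
DF(1y) = 9283/10000 ≈ 0.928300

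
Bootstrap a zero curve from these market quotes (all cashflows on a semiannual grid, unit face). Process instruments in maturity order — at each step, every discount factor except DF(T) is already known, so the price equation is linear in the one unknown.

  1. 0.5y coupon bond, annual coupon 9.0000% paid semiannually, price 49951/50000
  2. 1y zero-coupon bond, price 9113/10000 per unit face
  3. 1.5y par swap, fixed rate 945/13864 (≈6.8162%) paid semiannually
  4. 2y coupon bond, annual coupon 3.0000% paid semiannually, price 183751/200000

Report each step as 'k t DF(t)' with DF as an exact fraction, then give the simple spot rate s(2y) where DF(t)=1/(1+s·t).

step 1 [0.5y] bond c/2=9/200: DF=(49951/50000 − 9/200·(0))/(1+9/200) = 239/250 ≈ 0.956000
step 2 [1y] zero: DF = P = 9113/10000 ≈ 0.911300
step 3 [1.5y] swap r/2=945/27728: DF=(1 − 945/27728·(0.956000+0.911300))/(1+945/27728) = 1811/2000 ≈ 0.905500
step 4 [2y] bond c/2=3/200: DF=(183751/200000 − 3/200·(0.956000+0.911300+0.905500))/(1+3/200) = 4321/5000 ≈ 0.864200

1 1/2 239/250
2 1 9113/10000
3 3/2 1811/2000
4 2 4321/5000
s(2y) = (1/(4321/5000) − 1)/(2) = 679/8642 ≈ 7.8570%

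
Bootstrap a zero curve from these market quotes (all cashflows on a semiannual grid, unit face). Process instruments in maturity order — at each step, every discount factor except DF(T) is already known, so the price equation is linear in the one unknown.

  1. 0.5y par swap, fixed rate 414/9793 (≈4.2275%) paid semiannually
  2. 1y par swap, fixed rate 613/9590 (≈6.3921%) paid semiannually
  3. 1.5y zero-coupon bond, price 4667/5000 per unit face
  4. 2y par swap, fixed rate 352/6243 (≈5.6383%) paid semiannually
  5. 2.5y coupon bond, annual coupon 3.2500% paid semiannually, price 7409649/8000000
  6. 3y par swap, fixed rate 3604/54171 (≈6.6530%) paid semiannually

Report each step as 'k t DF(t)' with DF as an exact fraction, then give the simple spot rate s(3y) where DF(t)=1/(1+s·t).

step 1 [0.5y] swap r/2=207/9793: DF=(1 − 207/9793·(0))/(1+207/9793) = 9793/10000 ≈ 0.979300
step 2 [1y] swap r/2=613/19180: DF=(1 − 613/19180·(0.979300))/(1+613/19180) = 9387/10000 ≈ 0.938700
step 3 [1.5y] zero: DF = P = 4667/5000 ≈ 0.933400
step 4 [2y] swap r/2=176/6243: DF=(1 − 176/6243·(0.979300+0.938700+0.933400))/(1+176/6243) = 559/625 ≈ 0.894400
step 5 [2.5y] bond c/2=13/800: DF=(7409649/8000000 − 13/800·(0.979300+0.938700+0.933400+0.894400))/(1+13/800) = 1703/2000 ≈ 0.851500
step 6 [3y] swap r/2=1802/54171: DF=(1 − 1802/54171·(0.979300+0.938700+0.933400+0.894400+0.851500))/(1+1802/54171) = 4099/5000 ≈ 0.819800

1 1/2 9793/10000
2 1 9387/10000
3 3/2 4667/5000
4 2 559/625
5 5/2 1703/2000
6 3 4099/5000
s(3y) = (1/(4099/5000) − 1)/(3) = 901/12297 ≈ 7.3270%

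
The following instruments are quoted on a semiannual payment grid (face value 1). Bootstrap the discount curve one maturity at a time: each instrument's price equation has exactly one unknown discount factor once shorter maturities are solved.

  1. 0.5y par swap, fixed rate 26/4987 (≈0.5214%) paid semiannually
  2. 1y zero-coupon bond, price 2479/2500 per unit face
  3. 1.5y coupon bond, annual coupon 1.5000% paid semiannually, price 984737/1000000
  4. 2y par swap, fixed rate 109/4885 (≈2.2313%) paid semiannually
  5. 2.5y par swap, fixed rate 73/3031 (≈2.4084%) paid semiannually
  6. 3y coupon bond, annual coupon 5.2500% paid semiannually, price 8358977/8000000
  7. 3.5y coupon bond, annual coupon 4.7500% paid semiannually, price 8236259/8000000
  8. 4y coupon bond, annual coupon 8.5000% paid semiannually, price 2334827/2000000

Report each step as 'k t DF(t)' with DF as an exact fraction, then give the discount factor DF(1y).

step 1 [0.5y] swap r/2=13/4987: DF=(1 − 13/4987·(0))/(1+13/4987) = 4987/5000 ≈ 0.997400
step 2 [1y] zero: DF = P = 2479/2500 ≈ 0.991600
step 3 [1.5y] bond c/2=3/400: DF=(984737/1000000 − 3/400·(0.997400+0.991600))/(1+3/400) = 4813/5000 ≈ 0.962600
step 4 [2y] swap r/2=109/9770: DF=(1 − 109/9770·(0.997400+0.991600+0.962600))/(1+109/9770) = 2391/2500 ≈ 0.956400
step 5 [2.5y] swap r/2=73/6062: DF=(1 − 73/6062·(0.997400+0.991600+0.962600+0.956400))/(1+73/6062) = 1177/1250 ≈ 0.941600
step 6 [3y] bond c/2=21/800: DF=(8358977/8000000 − 21/800·(0.997400+0.991600+0.962600+0.956400+0.941600))/(1+21/800) = 8941/10000 ≈ 0.894100
step 7 [3.5y] bond c/2=19/800: DF=(8236259/8000000 − 19/800·(0.997400+0.991600+0.962600+0.956400+0.941600+0.894100))/(1+19/800) = 2181/2500 ≈ 0.872400
step 8 [4y] bond c/2=17/400: DF=(2334827/2000000 − 17/400·(0.997400+0.991600+0.962600+0.956400+0.941600+0.894100+0.872400))/(1+17/400) = 8501/10000 ≈ 0.850100

1 1/2 4987/5000
2 1 2479/2500
3 3/2 4813/5000
4 2 2391/2500
5 5/2 1177/1250
6 3 8941/10000
7 7/2 2181/2500
8 4 8501/10000
DF(1y) = 2479/2500 ≈ 0.991600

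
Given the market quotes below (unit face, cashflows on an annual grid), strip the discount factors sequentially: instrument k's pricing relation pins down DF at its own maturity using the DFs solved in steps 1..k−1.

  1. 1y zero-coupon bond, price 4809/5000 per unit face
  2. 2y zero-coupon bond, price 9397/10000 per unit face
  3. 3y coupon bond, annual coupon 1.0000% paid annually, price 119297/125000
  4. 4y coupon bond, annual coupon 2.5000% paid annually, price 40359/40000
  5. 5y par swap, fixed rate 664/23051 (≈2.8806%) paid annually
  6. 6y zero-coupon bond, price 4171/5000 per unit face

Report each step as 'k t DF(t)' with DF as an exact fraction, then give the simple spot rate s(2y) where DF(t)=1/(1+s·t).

1 1 4809/5000
2 2 9397/10000
3 3 9261/10000
4 4 4577/5000
5 5 542/625
6 6 4171/5000
s(2y) = (1/(9397/10000) − 1)/(2) = 603/18794 ≈ 3.2085%

step 1 [1y] zero: DF = P = 4809/5000 ≈ 0.961800
step 2 [2y] zero: DF = P = 9397/10000 ≈ 0.939700
step 3 [3y] bond c/1=1/100: DF=(119297/125000 − 1/100·(0.961800+0.939700))/(1+1/100) = 9261/10000 ≈ 0.926100
step 4 [4y] bond c/1=1/40: DF=(40359/40000 − 1/40·(0.961800+0.939700+0.926100))/(1+1/40) = 4577/5000 ≈ 0.915400
step 5 [5y] swap r/1=664/23051: DF=(1 − 664/23051·(0.961800+0.939700+0.926100+0.915400))/(1+664/23051) = 542/625 ≈ 0.867200
step 6 [6y] zero: DF = P = 4171/5000 ≈ 0.834200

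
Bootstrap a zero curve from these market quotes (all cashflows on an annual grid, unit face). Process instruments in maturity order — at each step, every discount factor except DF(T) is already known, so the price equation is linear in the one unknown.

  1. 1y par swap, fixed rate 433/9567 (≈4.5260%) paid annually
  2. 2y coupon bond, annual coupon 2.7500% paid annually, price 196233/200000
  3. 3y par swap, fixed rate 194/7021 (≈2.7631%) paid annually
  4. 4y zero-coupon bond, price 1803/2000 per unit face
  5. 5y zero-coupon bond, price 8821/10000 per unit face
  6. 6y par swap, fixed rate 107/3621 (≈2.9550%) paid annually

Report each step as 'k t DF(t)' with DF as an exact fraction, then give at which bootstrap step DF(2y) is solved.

1 1 9567/10000
2 2 9293/10000
3 3 1153/1250
4 4 1803/2000
5 5 8821/10000
6 6 1679/2000
DF(2y) is solved at step 2

step 1 [1y] swap r/1=433/9567: DF=(1 − 433/9567·(0))/(1+433/9567) = 9567/10000 ≈ 0.956700
step 2 [2y] bond c/1=11/400: DF=(196233/200000 − 11/400·(0.956700))/(1+11/400) = 9293/10000 ≈ 0.929300
step 3 [3y] swap r/1=194/7021: DF=(1 − 194/7021·(0.956700+0.929300))/(1+194/7021) = 1153/1250 ≈ 0.922400
step 4 [4y] zero: DF = P = 1803/2000 ≈ 0.901500
step 5 [5y] zero: DF = P = 8821/10000 ≈ 0.882100
step 6 [6y] swap r/1=107/3621: DF=(1 − 107/3621·(0.956700+0.929300+0.922400+0.901500+0.882100))/(1+107/3621) = 1679/2000 ≈ 0.839500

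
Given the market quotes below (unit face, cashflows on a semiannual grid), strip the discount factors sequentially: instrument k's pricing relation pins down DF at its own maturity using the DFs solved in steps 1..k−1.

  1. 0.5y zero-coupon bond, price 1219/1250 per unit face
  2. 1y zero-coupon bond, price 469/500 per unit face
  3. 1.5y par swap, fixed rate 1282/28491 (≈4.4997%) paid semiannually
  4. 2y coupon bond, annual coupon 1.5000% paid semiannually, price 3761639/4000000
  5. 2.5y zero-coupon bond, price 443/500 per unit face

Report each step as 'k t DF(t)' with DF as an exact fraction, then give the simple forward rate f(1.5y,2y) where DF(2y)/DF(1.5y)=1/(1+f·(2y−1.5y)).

1 1/2 1219/1250
2 1 469/500
3 3/2 9359/10000
4 2 4561/5000
5 5/2 443/500
f(1.5y,2y) = ((9359/10000)/(4561/5000) − 1)/(1/2) = 237/4561 ≈ 5.1962%

step 1 [0.5y] zero: DF = P = 1219/1250 ≈ 0.975200
step 2 [1y] zero: DF = P = 469/500 ≈ 0.938000
step 3 [1.5y] swap r/2=641/28491: DF=(1 − 641/28491·(0.975200+0.938000))/(1+641/28491) = 9359/10000 ≈ 0.935900
step 4 [2y] bond c/2=3/400: DF=(3761639/4000000 − 3/400·(0.975200+0.938000+0.935900))/(1+3/400) = 4561/5000 ≈ 0.912200
step 5 [2.5y] zero: DF = P = 443/500 ≈ 0.886000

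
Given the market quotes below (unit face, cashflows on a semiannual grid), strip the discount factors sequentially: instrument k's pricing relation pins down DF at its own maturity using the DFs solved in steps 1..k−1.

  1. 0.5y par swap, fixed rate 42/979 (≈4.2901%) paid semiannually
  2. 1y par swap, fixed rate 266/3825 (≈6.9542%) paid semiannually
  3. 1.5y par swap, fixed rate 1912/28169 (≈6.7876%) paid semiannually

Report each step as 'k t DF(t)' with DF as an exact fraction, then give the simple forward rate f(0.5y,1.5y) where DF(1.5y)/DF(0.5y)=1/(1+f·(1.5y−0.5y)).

step 1 [0.5y] swap r/2=21/979: DF=(1 − 21/979·(0))/(1+21/979) = 979/1000 ≈ 0.979000
step 2 [1y] swap r/2=133/3825: DF=(1 − 133/3825·(0.979000))/(1+133/3825) = 1867/2000 ≈ 0.933500
step 3 [1.5y] swap r/2=956/28169: DF=(1 − 956/28169·(0.979000+0.933500))/(1+956/28169) = 2261/2500 ≈ 0.904400

1 1/2 979/1000
2 1 1867/2000
3 3/2 2261/2500
f(0.5y,1.5y) = ((979/1000)/(2261/2500) − 1)/(1) = 373/4522 ≈ 8.2486%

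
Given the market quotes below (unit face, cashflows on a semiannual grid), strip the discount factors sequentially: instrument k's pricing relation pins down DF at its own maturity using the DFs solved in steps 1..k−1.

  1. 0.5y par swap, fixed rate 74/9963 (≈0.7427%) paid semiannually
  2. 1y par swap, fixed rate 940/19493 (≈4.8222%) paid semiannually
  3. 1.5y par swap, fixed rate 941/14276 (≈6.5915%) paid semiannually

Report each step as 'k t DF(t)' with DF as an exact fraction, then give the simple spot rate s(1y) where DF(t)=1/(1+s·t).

step 1 [0.5y] swap r/2=37/9963: DF=(1 − 37/9963·(0))/(1+37/9963) = 9963/10000 ≈ 0.996300
step 2 [1y] swap r/2=470/19493: DF=(1 − 470/19493·(0.996300))/(1+470/19493) = 953/1000 ≈ 0.953000
step 3 [1.5y] swap r/2=941/28552: DF=(1 − 941/28552·(0.996300+0.953000))/(1+941/28552) = 9059/10000 ≈ 0.905900

1 1/2 9963/10000
2 1 953/1000
3 3/2 9059/10000
s(1y) = (1/(953/1000) − 1)/(1) = 47/953 ≈ 4.9318%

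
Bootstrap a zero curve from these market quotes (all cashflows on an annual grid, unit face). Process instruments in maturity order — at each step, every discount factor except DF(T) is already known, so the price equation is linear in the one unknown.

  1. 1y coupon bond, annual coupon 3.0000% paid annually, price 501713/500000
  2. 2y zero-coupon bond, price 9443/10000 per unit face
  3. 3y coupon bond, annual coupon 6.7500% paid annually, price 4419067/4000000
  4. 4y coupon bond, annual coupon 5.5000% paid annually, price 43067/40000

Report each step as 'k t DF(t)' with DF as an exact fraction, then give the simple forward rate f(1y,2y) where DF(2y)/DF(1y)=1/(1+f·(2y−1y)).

step 1 [1y] bond c/1=3/100: DF=(501713/500000 − 3/100·(0))/(1+3/100) = 4871/5000 ≈ 0.974200
step 2 [2y] zero: DF = P = 9443/10000 ≈ 0.944300
step 3 [3y] bond c/1=27/400: DF=(4419067/4000000 − 27/400·(0.974200+0.944300))/(1+27/400) = 571/625 ≈ 0.913600
step 4 [4y] bond c/1=11/200: DF=(43067/40000 − 11/200·(0.974200+0.944300+0.913600))/(1+11/200) = 8729/10000 ≈ 0.872900

1 1 4871/5000
2 2 9443/10000
3 3 571/625
4 4 8729/10000
f(1y,2y) = ((4871/5000)/(9443/10000) − 1)/(1) = 299/9443 ≈ 3.1664%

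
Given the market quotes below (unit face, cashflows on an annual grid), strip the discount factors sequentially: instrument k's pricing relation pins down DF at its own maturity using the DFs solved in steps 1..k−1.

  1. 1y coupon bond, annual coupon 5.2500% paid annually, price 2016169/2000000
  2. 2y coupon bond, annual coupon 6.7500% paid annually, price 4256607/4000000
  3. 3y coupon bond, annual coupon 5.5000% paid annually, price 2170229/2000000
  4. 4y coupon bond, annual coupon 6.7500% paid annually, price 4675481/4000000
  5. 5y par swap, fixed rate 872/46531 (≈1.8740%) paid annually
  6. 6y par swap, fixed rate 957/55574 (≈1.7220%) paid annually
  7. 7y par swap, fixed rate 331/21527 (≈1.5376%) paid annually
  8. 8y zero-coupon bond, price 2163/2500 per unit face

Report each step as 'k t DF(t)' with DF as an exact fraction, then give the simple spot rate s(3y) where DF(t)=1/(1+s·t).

step 1 [1y] bond c/1=21/400: DF=(2016169/2000000 − 21/400·(0))/(1+21/400) = 4789/5000 ≈ 0.957800
step 2 [2y] bond c/1=27/400: DF=(4256607/4000000 − 27/400·(0.957800))/(1+27/400) = 9363/10000 ≈ 0.936300
step 3 [3y] bond c/1=11/200: DF=(2170229/2000000 − 11/200·(0.957800+0.936300))/(1+11/200) = 4649/5000 ≈ 0.929800
step 4 [4y] bond c/1=27/400: DF=(4675481/4000000 − 27/400·(0.957800+0.936300+0.929800))/(1+27/400) = 2291/2500 ≈ 0.916400
step 5 [5y] swap r/1=872/46531: DF=(1 − 872/46531·(0.957800+0.936300+0.929800+0.916400))/(1+872/46531) = 1141/1250 ≈ 0.912800
step 6 [6y] swap r/1=957/55574: DF=(1 − 957/55574·(0.957800+0.936300+0.929800+0.916400+0.912800))/(1+957/55574) = 9043/10000 ≈ 0.904300
step 7 [7y] swap r/1=331/21527: DF=(1 − 331/21527·(0.957800+0.936300+0.929800+0.916400+0.912800+0.904300))/(1+331/21527) = 9007/10000 ≈ 0.900700
step 8 [8y] zero: DF = P = 2163/2500 ≈ 0.865200

1 1 4789/5000
2 2 9363/10000
3 3 4649/5000
4 4 2291/2500
5 5 1141/1250
6 6 9043/10000
7 7 9007/10000
8 8 2163/2500
s(3y) = (1/(4649/5000) − 1)/(3) = 117/4649 ≈ 2.5167%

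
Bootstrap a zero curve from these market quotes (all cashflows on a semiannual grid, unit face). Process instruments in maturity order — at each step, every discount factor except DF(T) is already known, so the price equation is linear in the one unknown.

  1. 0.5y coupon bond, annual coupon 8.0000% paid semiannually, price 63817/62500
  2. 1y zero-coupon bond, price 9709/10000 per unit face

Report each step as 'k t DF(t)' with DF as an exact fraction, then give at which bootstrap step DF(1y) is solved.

step 1 [0.5y] bond c/2=1/25: DF=(63817/62500 − 1/25·(0))/(1+1/25) = 4909/5000 ≈ 0.981800
step 2 [1y] zero: DF = P = 9709/10000 ≈ 0.970900

1 1/2 4909/5000
2 1 9709/10000
DF(1y) is solved at step 2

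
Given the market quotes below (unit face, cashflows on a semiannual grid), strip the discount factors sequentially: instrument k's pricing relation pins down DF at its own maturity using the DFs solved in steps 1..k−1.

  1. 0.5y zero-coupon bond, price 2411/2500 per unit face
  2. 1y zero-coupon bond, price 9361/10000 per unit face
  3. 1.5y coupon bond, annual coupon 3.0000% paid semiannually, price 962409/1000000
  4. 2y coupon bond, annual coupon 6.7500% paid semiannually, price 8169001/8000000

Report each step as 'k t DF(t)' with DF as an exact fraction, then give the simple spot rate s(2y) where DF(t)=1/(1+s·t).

1 1/2 2411/2500
2 1 9361/10000
3 3/2 9201/10000
4 2 8957/10000
s(2y) = (1/(8957/10000) − 1)/(2) = 1043/17914 ≈ 5.8223%

step 1 [0.5y] zero: DF = P = 2411/2500 ≈ 0.964400
step 2 [1y] zero: DF = P = 9361/10000 ≈ 0.936100
step 3 [1.5y] bond c/2=3/200: DF=(962409/1000000 − 3/200·(0.964400+0.936100))/(1+3/200) = 9201/10000 ≈ 0.920100
step 4 [2y] bond c/2=27/800: DF=(8169001/8000000 − 27/800·(0.964400+0.936100+0.920100))/(1+27/800) = 8957/10000 ≈ 0.895700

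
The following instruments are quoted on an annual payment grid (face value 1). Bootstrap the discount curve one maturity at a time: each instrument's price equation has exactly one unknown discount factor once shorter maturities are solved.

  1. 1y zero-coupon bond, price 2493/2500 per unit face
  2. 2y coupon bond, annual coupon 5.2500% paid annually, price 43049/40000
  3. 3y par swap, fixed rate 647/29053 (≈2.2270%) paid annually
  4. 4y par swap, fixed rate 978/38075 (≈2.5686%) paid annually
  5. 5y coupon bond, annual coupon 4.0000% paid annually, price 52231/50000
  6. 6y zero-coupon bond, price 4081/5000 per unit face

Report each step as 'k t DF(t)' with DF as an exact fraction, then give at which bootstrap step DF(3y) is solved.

step 1 [1y] zero: DF = P = 2493/2500 ≈ 0.997200
step 2 [2y] bond c/1=21/400: DF=(43049/40000 − 21/400·(0.997200))/(1+21/400) = 608/625 ≈ 0.972800
step 3 [3y] swap r/1=647/29053: DF=(1 − 647/29053·(0.997200+0.972800))/(1+647/29053) = 9353/10000 ≈ 0.935300
step 4 [4y] swap r/1=978/38075: DF=(1 − 978/38075·(0.997200+0.972800+0.935300))/(1+978/38075) = 4511/5000 ≈ 0.902200
step 5 [5y] bond c/1=1/25: DF=(52231/50000 − 1/25·(0.997200+0.972800+0.935300+0.902200))/(1+1/25) = 429/500 ≈ 0.858000
step 6 [6y] zero: DF = P = 4081/5000 ≈ 0.816200

1 1 2493/2500
2 2 608/625
3 3 9353/10000
4 4 4511/5000
5 5 429/500
6 6 4081/5000
DF(3y) is solved at step 3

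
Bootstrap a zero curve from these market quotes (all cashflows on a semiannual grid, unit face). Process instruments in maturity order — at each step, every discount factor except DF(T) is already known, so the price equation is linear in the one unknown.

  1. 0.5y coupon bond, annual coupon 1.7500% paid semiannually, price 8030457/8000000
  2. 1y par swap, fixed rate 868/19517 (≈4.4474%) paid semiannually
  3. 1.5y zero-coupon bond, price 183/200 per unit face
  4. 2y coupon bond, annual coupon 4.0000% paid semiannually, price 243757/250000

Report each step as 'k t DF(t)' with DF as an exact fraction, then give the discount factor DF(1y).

1 1/2 9951/10000
2 1 4783/5000
3 3/2 183/200
4 2 8997/10000
DF(1y) = 4783/5000 ≈ 0.956600

step 1 [0.5y] bond c/2=7/800: DF=(8030457/8000000 − 7/800·(0))/(1+7/800) = 9951/10000 ≈ 0.995100
step 2 [1y] swap r/2=434/19517: DF=(1 − 434/19517·(0.995100))/(1+434/19517) = 4783/5000 ≈ 0.956600
step 3 [1.5y] zero: DF = P = 183/200 ≈ 0.915000
step 4 [2y] bond c/2=1/50: DF=(243757/250000 − 1/50·(0.995100+0.956600+0.915000))/(1+1/50) = 8997/10000 ≈ 0.899700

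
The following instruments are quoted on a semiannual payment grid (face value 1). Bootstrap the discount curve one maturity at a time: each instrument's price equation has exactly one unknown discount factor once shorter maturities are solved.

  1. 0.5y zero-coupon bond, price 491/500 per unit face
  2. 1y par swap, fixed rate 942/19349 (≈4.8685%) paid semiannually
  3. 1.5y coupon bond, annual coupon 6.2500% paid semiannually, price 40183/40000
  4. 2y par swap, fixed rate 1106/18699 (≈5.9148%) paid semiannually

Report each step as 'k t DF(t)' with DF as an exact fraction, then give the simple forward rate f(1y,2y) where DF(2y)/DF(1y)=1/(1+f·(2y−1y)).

1 1/2 491/500
2 1 9529/10000
3 3/2 1831/2000
4 2 4447/5000
f(1y,2y) = ((9529/10000)/(4447/5000) − 1)/(1) = 635/8894 ≈ 7.1396%

step 1 [0.5y] zero: DF = P = 491/500 ≈ 0.982000
step 2 [1y] swap r/2=471/19349: DF=(1 − 471/19349·(0.982000))/(1+471/19349) = 9529/10000 ≈ 0.952900
step 3 [1.5y] bond c/2=1/32: DF=(40183/40000 − 1/32·(0.982000+0.952900))/(1+1/32) = 1831/2000 ≈ 0.915500
step 4 [2y] swap r/2=553/18699: DF=(1 − 553/18699·(0.982000+0.952900+0.915500))/(1+553/18699) = 4447/5000 ≈ 0.889400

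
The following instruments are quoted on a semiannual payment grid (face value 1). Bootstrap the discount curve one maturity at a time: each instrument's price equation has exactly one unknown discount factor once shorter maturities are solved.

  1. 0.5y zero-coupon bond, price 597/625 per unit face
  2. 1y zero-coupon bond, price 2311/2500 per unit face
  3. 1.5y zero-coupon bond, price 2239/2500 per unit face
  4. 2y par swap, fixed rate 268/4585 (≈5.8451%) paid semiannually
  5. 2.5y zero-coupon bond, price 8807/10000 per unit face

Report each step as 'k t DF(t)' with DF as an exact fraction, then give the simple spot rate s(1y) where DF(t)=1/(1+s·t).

step 1 [0.5y] zero: DF = P = 597/625 ≈ 0.955200
step 2 [1y] zero: DF = P = 2311/2500 ≈ 0.924400
step 3 [1.5y] zero: DF = P = 2239/2500 ≈ 0.895600
step 4 [2y] swap r/2=134/4585: DF=(1 − 134/4585·(0.955200+0.924400+0.895600))/(1+134/4585) = 558/625 ≈ 0.892800
step 5 [2.5y] zero: DF = P = 8807/10000 ≈ 0.880700

1 1/2 597/625
2 1 2311/2500
3 3/2 2239/2500
4 2 558/625
5 5/2 8807/10000
s(1y) = (1/(2311/2500) − 1)/(1) = 189/2311 ≈ 8.1783%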